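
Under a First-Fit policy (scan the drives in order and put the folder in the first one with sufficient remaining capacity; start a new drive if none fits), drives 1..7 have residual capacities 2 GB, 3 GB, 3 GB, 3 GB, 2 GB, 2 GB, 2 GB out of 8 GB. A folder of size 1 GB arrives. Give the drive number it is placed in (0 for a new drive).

1

Drives with room: drive 1 (2 GB), drive 2 (3 GB), drive 3 (3 GB), drive 4 (3 GB), drive 5 (2 GB), drive 6 (2 GB), drive 7 (2 GB).
The first with room is drive 1.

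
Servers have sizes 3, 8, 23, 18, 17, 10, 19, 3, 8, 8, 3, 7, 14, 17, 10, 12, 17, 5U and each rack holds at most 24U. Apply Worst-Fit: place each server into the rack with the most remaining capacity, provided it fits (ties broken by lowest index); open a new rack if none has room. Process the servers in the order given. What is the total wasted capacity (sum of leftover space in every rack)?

rack 1: place 3U, 21U left
rack 1: place 8U, 13U left
rack 2: place 23U, 1U left
rack 3: place 18U, 6U left
rack 4: place 17U, 7U left
rack 1: place 10U, 3U left
rack 5: place 19U, 5U left
rack 4: place 3U, 4U left
rack 6: place 8U, 16U left
rack 6: place 8U, 8U left
rack 6: place 3U, 5U left
rack 7: place 7U, 17U left
rack 7: place 14U, 3U left
rack 8: place 17U, 7U left
rack 9: place 10U, 14U left
rack 9: place 12U, 2U left
rack 10: place 17U, 7U left
rack 8: place 5U, 2U left
10 racks × 24U = 240U; used 202U; unused 38U.

38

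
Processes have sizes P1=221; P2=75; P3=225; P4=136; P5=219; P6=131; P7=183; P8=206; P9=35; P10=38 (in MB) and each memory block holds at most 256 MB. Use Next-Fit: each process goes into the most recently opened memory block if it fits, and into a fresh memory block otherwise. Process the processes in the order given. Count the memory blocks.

9

Put P1 (221 MB) in memory block 1; 35 MB remain.
Put P2 (75 MB) in memory block 2; 181 MB remain.
Put P3 (225 MB) in memory block 3; 31 MB remain.
Put P4 (136 MB) in memory block 4; 120 MB remain.
Put P5 (219 MB) in memory block 5; 37 MB remain.
Put P6 (131 MB) in memory block 6; 125 MB remain.
Put P7 (183 MB) in memory block 7; 73 MB remain.
Put P8 (206 MB) in memory block 8; 50 MB remain.
Put P9 (35 MB) in memory block 8; 15 MB remain.
Put P10 (38 MB) in memory block 9; 218 MB remain.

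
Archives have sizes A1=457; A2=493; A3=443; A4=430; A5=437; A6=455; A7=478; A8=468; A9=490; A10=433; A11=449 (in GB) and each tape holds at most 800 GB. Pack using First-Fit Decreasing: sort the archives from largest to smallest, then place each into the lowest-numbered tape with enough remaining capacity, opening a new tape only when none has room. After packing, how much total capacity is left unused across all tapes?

3767

Sorted descending: 493, 490, 478, 468, 457, 455, 449, 443, 437, 433, 430.
tape 1: place 493 GB, 307 GB left
tape 2: place 490 GB, 310 GB left
tape 3: place 478 GB, 322 GB left
tape 4: place 468 GB, 332 GB left
tape 5: place 457 GB, 343 GB left
tape 6: place 455 GB, 345 GB left
tape 7: place 449 GB, 351 GB left
tape 8: place 443 GB, 357 GB left
tape 9: place 437 GB, 363 GB left
tape 10: place 433 GB, 367 GB left
tape 11: place 430 GB, 370 GB left
11 tapes × 800 GB = 8800 GB; used 5033 GB; unused 3767 GB.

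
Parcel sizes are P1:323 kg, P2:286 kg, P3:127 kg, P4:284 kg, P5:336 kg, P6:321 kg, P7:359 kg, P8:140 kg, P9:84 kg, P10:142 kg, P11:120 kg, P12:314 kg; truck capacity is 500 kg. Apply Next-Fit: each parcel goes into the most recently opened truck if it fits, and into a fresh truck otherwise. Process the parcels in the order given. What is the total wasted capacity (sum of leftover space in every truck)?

Put P1 (323 kg) in truck 1; 177 kg remain.
Put P2 (286 kg) in truck 2; 214 kg remain.
Put P3 (127 kg) in truck 2; 87 kg remain.
Put P4 (284 kg) in truck 3; 216 kg remain.
Put P5 (336 kg) in truck 4; 164 kg remain.
Put P6 (321 kg) in truck 5; 179 kg remain.
Put P7 (359 kg) in truck 6; 141 kg remain.
Put P8 (140 kg) in truck 6; 1 kg remain.
Put P9 (84 kg) in truck 7; 416 kg remain.
Put P10 (142 kg) in truck 7; 274 kg remain.
Put P11 (120 kg) in truck 7; 154 kg remain.
Put P12 (314 kg) in truck 8; 186 kg remain.
8 trucks × 500 kg = 4000 kg; used 2836 kg; unused 1164 kg.

1164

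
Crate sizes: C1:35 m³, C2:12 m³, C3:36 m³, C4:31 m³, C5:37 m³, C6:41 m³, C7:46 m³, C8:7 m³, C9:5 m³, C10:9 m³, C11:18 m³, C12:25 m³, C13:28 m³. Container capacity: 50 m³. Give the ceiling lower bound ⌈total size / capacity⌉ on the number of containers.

Total size = 35 + 12 + 36 + 31 + 37 + 41 + 46 + 7 + 5 + 9 + 18 + 25 + 28 = 330 m³.
⌈330 / 50⌉ = 7.

7 containers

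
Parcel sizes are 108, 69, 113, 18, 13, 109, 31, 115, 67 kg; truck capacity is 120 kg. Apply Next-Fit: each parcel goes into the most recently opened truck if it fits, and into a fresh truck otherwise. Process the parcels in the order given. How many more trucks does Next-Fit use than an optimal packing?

Next-Fit: [108] [69] [113] [18,13] [109] [31] [115] [67] → 8 trucks.
Total size 643 kg; any packing needs at least ⌈643/120⌉ = 6 trucks.
An optimal packing achieves that bound: [115] [113] [109] [108] [69,31,18] [67,13] → 6 trucks.
Excess: 8 − 6 = 2.

2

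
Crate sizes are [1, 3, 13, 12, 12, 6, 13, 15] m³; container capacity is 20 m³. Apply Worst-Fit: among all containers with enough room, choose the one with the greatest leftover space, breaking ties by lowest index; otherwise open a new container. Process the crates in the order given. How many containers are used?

5

container 1: place 1 m³, 19 m³ left
container 1: place 3 m³, 16 m³ left
container 1: place 13 m³, 3 m³ left
container 2: place 12 m³, 8 m³ left
container 3: place 12 m³, 8 m³ left
container 2: place 6 m³, 2 m³ left
container 4: place 13 m³, 7 m³ left
container 5: place 15 m³, 5 m³ left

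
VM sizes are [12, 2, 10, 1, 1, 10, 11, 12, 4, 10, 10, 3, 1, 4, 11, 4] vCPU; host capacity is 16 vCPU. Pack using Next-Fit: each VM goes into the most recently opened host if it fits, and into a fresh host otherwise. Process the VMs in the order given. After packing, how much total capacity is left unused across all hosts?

host 1: place 12 vCPU, 4 vCPU left
host 1: place 2 vCPU, 2 vCPU left
host 2: place 10 vCPU, 6 vCPU left
host 2: place 1 vCPU, 5 vCPU left
host 2: place 1 vCPU, 4 vCPU left
host 3: place 10 vCPU, 6 vCPU left
host 4: place 11 vCPU, 5 vCPU left
host 5: place 12 vCPU, 4 vCPU left
host 5: place 4 vCPU, 0 vCPU left
host 6: place 10 vCPU, 6 vCPU left
host 7: place 10 vCPU, 6 vCPU left
host 7: place 3 vCPU, 3 vCPU left
host 7: place 1 vCPU, 2 vCPU left
host 8: place 4 vCPU, 12 vCPU left
host 8: place 11 vCPU, 1 vCPU left
host 9: place 4 vCPU, 12 vCPU left
9 hosts × 16 vCPU = 144 vCPU; used 106 vCPU; unused 38 vCPU.

38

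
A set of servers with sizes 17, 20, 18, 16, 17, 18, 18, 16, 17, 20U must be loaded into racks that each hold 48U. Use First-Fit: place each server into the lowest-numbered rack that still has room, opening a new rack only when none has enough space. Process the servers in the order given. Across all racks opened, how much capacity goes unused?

rack 1: place 17U, 31U left
rack 1: place 20U, 11U left
rack 2: place 18U, 30U left
rack 2: place 16U, 14U left
rack 3: place 17U, 31U left
rack 3: place 18U, 13U left
rack 4: place 18U, 30U left
rack 4: place 16U, 14U left
rack 5: place 17U, 31U left
rack 5: place 20U, 11U left
5 racks × 48U = 240U; used 177U; unused 63U.

63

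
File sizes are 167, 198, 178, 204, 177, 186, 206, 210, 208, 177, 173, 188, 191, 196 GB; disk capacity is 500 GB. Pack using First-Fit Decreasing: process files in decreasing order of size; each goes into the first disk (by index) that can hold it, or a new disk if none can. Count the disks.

Sorted descending: 210, 208, 206, 204, 198, 196, 191, 188, 186, 178, 177, 177, 173, 167.
Put 210 GB in disk 1; 290 GB remain.
Put 208 GB in disk 1; 82 GB remain.
Put 206 GB in disk 2; 294 GB remain.
Put 204 GB in disk 2; 90 GB remain.
Put 198 GB in disk 3; 302 GB remain.
Put 196 GB in disk 3; 106 GB remain.
Put 191 GB in disk 4; 309 GB remain.
Put 188 GB in disk 4; 121 GB remain.
Put 186 GB in disk 5; 314 GB remain.
Put 178 GB in disk 5; 136 GB remain.
Put 177 GB in disk 6; 323 GB remain.
Put 177 GB in disk 6; 146 GB remain.
Put 173 GB in disk 7; 327 GB remain.
Put 167 GB in disk 7; 160 GB remain.
Final disks: [210,208] [206,204] [198,196] [191,188] [186,178] [177,177] [173,167].

7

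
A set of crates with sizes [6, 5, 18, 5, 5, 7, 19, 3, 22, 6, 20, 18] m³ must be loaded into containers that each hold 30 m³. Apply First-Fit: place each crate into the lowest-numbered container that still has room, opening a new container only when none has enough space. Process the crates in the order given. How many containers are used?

6

Put 6 m³ in container 1; 24 m³ remain.
Put 5 m³ in container 1; 19 m³ remain.
Put 18 m³ in container 1; 1 m³ remain.
Put 5 m³ in container 2; 25 m³ remain.
Put 5 m³ in container 2; 20 m³ remain.
Put 7 m³ in container 2; 13 m³ remain.
Put 19 m³ in container 3; 11 m³ remain.
Put 3 m³ in container 2; 10 m³ remain.
Put 22 m³ in container 4; 8 m³ remain.
Put 6 m³ in container 2; 4 m³ remain.
Put 20 m³ in container 5; 10 m³ remain.
Put 18 m³ in container 6; 12 m³ remain.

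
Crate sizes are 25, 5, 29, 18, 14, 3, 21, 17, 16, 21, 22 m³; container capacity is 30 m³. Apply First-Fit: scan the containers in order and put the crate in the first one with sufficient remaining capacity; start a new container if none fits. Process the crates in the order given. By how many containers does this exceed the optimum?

First-Fit: [25,5] [29] [18,3] [14,16] [21] [17] [21] [22] → 8 containers.
8 crates exceed 15 m³ (half the capacity), and no two of those can share a container, so at least 8 containers are needed.
So 8 is already optimal.

0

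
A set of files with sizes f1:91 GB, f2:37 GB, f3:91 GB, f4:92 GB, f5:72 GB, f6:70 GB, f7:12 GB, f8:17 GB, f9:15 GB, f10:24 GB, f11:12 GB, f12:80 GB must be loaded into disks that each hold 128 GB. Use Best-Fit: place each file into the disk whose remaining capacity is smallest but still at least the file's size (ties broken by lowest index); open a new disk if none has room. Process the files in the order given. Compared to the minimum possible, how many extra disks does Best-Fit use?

0

Best-Fit: [91,37] [91,15,12] [92,12,17] [72,24] [70] [80] → 6 disks.
6 files exceed 64 GB (half the capacity), and no two of those can share a disk, so at least 6 disks are needed.
So 6 is already optimal.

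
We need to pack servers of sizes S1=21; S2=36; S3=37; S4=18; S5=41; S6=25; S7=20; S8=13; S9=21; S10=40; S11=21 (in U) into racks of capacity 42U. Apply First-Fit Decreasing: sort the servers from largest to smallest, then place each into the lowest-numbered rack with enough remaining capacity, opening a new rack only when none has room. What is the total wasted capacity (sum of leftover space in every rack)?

43

Sorted descending: 41, 40, 37, 36, 25, 21, 21, 21, 20, 18, 13.
41U → rack 1 (remaining 1U)
40U → rack 2 (remaining 2U)
37U → rack 3 (remaining 5U)
36U → rack 4 (remaining 6U)
25U → rack 5 (remaining 17U)
21U → rack 6 (remaining 21U)
21U → rack 6 (remaining 0U)
21U → rack 7 (remaining 21U)
20U → rack 7 (remaining 1U)
18U → rack 8 (remaining 24U)
13U → rack 5 (remaining 4U)
8 racks × 42U = 336U; used 293U; unused 43U.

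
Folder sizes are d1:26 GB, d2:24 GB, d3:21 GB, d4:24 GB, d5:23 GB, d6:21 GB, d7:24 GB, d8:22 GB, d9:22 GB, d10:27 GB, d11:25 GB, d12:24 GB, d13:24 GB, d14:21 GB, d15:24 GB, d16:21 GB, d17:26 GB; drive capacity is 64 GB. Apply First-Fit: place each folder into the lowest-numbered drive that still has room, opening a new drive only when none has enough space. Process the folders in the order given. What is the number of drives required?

9

d1 (26 GB) → drive 1 (remaining 38 GB)
d2 (24 GB) → drive 1 (remaining 14 GB)
d3 (21 GB) → drive 2 (remaining 43 GB)
d4 (24 GB) → drive 2 (remaining 19 GB)
d5 (23 GB) → drive 3 (remaining 41 GB)
d6 (21 GB) → drive 3 (remaining 20 GB)
d7 (24 GB) → drive 4 (remaining 40 GB)
d8 (22 GB) → drive 4 (remaining 18 GB)
d9 (22 GB) → drive 5 (remaining 42 GB)
d10 (27 GB) → drive 5 (remaining 15 GB)
d11 (25 GB) → drive 6 (remaining 39 GB)
d12 (24 GB) → drive 6 (remaining 15 GB)
d13 (24 GB) → drive 7 (remaining 40 GB)
d14 (21 GB) → drive 7 (remaining 19 GB)
d15 (24 GB) → drive 8 (remaining 40 GB)
d16 (21 GB) → drive 8 (remaining 19 GB)
d17 (26 GB) → drive 9 (remaining 38 GB)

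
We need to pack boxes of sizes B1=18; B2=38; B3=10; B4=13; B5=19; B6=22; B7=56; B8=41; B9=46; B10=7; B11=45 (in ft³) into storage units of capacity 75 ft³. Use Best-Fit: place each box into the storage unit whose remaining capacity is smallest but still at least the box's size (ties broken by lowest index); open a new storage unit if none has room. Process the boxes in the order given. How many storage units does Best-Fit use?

6 storage units

B1 (18 ft³) → storage unit 1 (remaining 57 ft³)
B2 (38 ft³) → storage unit 1 (remaining 19 ft³)
B3 (10 ft³) → storage unit 1 (remaining 9 ft³)
B4 (13 ft³) → storage unit 2 (remaining 62 ft³)
B5 (19 ft³) → storage unit 2 (remaining 43 ft³)
B6 (22 ft³) → storage unit 2 (remaining 21 ft³)
B7 (56 ft³) → storage unit 3 (remaining 19 ft³)
B8 (41 ft³) → storage unit 4 (remaining 34 ft³)
B9 (46 ft³) → storage unit 5 (remaining 29 ft³)
B10 (7 ft³) → storage unit 1 (remaining 2 ft³)
B11 (45 ft³) → storage unit 6 (remaining 30 ft³)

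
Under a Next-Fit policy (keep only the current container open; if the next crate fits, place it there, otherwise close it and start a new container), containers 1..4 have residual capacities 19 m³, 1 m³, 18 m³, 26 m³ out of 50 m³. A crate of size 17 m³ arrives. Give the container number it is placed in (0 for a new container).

4

Next-Fit only looks at container 4, which has 26 m³ free.
17 m³ fits there.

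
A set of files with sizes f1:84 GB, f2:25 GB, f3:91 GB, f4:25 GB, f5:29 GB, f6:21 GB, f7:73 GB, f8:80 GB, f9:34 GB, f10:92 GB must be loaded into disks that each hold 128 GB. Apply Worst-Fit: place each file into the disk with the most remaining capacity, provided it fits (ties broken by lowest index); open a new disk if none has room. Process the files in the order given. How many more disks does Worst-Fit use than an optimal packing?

Worst-Fit: [84,25] [91,25] [29,21,73] [80,34] [92] → 5 disks.
Total size 554 GB; any packing needs at least ⌈554/128⌉ = 5 disks.
So 5 is already optimal.

0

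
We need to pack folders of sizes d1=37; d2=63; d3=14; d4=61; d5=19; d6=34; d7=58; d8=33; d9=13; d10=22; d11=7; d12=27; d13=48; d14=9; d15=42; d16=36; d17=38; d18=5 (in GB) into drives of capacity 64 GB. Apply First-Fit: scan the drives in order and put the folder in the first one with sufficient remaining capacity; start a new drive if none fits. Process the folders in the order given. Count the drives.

10

d1 (37 GB) → drive 1 (remaining 27 GB)
d2 (63 GB) → drive 2 (remaining 1 GB)
d3 (14 GB) → drive 1 (remaining 13 GB)
d4 (61 GB) → drive 3 (remaining 3 GB)
d5 (19 GB) → drive 4 (remaining 45 GB)
d6 (34 GB) → drive 4 (remaining 11 GB)
d7 (58 GB) → drive 5 (remaining 6 GB)
d8 (33 GB) → drive 6 (remaining 31 GB)
d9 (13 GB) → drive 1 (remaining 0 GB)
d10 (22 GB) → drive 6 (remaining 9 GB)
d11 (7 GB) → drive 4 (remaining 4 GB)
d12 (27 GB) → drive 7 (remaining 37 GB)
d13 (48 GB) → drive 8 (remaining 16 GB)
d14 (9 GB) → drive 6 (remaining 0 GB)
d15 (42 GB) → drive 9 (remaining 22 GB)
d16 (36 GB) → drive 7 (remaining 1 GB)
d17 (38 GB) → drive 10 (remaining 26 GB)
d18 (5 GB) → drive 5 (remaining 1 GB)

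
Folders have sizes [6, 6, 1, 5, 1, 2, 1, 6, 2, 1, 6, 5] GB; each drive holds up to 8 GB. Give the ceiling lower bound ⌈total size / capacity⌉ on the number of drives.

6

Total size = 6 + 6 + 1 + 5 + 1 + 2 + 1 + 6 + 2 + 1 + 6 + 5 = 42 GB.
⌈42 / 8⌉ = 6.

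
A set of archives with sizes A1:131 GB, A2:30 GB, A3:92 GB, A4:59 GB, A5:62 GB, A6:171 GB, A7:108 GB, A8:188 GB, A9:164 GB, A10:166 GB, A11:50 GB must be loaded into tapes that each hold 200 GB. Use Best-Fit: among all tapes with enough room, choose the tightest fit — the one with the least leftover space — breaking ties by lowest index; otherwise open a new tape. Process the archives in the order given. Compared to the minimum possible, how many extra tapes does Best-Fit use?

Best-Fit: [131,30] [92,59] [62,108] [171] [188] [164] [166] [50] → 8 tapes.
Total size 1221 GB; any packing needs at least ⌈1221/200⌉ = 7 tapes.
An optimal packing achieves that bound: [188] [171] [166,30] [164] [131,62] [108,92] [59,50] → 7 tapes.
Excess: 8 − 7 = 1.

1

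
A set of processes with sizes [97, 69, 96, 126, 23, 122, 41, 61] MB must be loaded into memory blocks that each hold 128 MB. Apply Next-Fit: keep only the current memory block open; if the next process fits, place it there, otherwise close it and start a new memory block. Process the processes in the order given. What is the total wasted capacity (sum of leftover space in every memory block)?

261

97 MB → memory block 1 (remaining 31 MB)
69 MB → memory block 2 (remaining 59 MB)
96 MB → memory block 3 (remaining 32 MB)
126 MB → memory block 4 (remaining 2 MB)
23 MB → memory block 5 (remaining 105 MB)
122 MB → memory block 6 (remaining 6 MB)
41 MB → memory block 7 (remaining 87 MB)
61 MB → memory block 7 (remaining 26 MB)
7 memory blocks × 128 MB = 896 MB; used 635 MB; unused 261 MB.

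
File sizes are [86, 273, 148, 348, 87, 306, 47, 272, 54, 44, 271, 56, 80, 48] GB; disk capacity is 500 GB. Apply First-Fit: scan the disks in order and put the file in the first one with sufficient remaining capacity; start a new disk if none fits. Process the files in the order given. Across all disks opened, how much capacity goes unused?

380

disk 1: place 86 GB, 414 GB left
disk 1: place 273 GB, 141 GB left
disk 2: place 148 GB, 352 GB left
disk 2: place 348 GB, 4 GB left
disk 1: place 87 GB, 54 GB left
disk 3: place 306 GB, 194 GB left
disk 1: place 47 GB, 7 GB left
disk 4: place 272 GB, 228 GB left
disk 3: place 54 GB, 140 GB left
disk 3: place 44 GB, 96 GB left
disk 5: place 271 GB, 229 GB left
disk 3: place 56 GB, 40 GB left
disk 4: place 80 GB, 148 GB left
disk 4: place 48 GB, 100 GB left
5 disks × 500 GB = 2500 GB; used 2120 GB; unused 380 GB.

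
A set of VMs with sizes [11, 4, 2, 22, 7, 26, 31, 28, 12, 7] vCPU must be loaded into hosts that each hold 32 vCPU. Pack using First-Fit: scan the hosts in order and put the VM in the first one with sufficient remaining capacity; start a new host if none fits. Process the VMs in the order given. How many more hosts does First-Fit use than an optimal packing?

1

First-Fit: [11,4,2,7,7] [22] [26] [31] [28] [12] → 6 hosts.
Total size 150 vCPU; any packing needs at least ⌈150/32⌉ = 5 hosts.
An optimal packing achieves that bound: [31] [28,4] [26,2] [22,7] [12,11,7] → 5 hosts.
Excess: 6 − 5 = 1.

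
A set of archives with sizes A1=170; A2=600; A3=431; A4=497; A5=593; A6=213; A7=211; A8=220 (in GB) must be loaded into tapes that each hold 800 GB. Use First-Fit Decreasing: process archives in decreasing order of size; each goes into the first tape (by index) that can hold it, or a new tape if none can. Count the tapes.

Sorted descending: 600, 593, 497, 431, 220, 213, 211, 170.
600 GB → tape 1 (remaining 200 GB)
593 GB → tape 2 (remaining 207 GB)
497 GB → tape 3 (remaining 303 GB)
431 GB → tape 4 (remaining 369 GB)
220 GB → tape 3 (remaining 83 GB)
213 GB → tape 4 (remaining 156 GB)
211 GB → tape 5 (remaining 589 GB)
170 GB → tape 1 (remaining 30 GB)

5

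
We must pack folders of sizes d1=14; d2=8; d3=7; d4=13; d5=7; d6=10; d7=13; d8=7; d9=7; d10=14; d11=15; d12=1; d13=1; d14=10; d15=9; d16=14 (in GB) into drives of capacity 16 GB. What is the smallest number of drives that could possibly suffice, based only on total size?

10 drives

Total size = 14 + 8 + 7 + 13 + 7 + 10 + 13 + 7 + 7 + 14 + 15 + 1 + 1 + 10 + 9 + 14 = 150 GB.
⌈150 / 16⌉ = 10.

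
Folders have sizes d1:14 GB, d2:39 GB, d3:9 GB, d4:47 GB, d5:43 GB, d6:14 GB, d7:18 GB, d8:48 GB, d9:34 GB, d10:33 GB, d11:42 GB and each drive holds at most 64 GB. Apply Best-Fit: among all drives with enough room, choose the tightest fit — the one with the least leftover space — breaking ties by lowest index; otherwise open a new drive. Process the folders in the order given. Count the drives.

7

drive 1: place d1 (14 GB), 50 GB left
drive 1: place d2 (39 GB), 11 GB left
drive 1: place d3 (9 GB), 2 GB left
drive 2: place d4 (47 GB), 17 GB left
drive 3: place d5 (43 GB), 21 GB left
drive 2: place d6 (14 GB), 3 GB left
drive 3: place d7 (18 GB), 3 GB left
drive 4: place d8 (48 GB), 16 GB left
drive 5: place d9 (34 GB), 30 GB left
drive 6: place d10 (33 GB), 31 GB left
drive 7: place d11 (42 GB), 22 GB left
Final drives: [14,39,9] [47,14] [43,18] [48] [34] [33] [42].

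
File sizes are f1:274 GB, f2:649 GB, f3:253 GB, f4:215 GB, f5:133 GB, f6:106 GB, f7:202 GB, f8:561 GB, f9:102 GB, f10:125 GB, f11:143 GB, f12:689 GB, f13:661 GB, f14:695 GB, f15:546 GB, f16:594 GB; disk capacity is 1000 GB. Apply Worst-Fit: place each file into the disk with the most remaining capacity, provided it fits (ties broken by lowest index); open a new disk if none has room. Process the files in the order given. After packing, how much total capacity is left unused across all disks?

2052

disk 1: place f1 (274 GB), 726 GB left
disk 1: place f2 (649 GB), 77 GB left
disk 2: place f3 (253 GB), 747 GB left
disk 2: place f4 (215 GB), 532 GB left
disk 2: place f5 (133 GB), 399 GB left
disk 2: place f6 (106 GB), 293 GB left
disk 2: place f7 (202 GB), 91 GB left
disk 3: place f8 (561 GB), 439 GB left
disk 3: place f9 (102 GB), 337 GB left
disk 3: place f10 (125 GB), 212 GB left
disk 3: place f11 (143 GB), 69 GB left
disk 4: place f12 (689 GB), 311 GB left
disk 5: place f13 (661 GB), 339 GB left
disk 6: place f14 (695 GB), 305 GB left
disk 7: place f15 (546 GB), 454 GB left
disk 8: place f16 (594 GB), 406 GB left
8 disks × 1000 GB = 8000 GB; used 5948 GB; unused 2052 GB.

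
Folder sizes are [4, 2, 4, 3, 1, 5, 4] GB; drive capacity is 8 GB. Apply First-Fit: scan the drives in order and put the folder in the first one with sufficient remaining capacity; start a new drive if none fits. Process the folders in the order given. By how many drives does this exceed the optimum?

First-Fit: [4,2,1] [4,3] [5] [4] → 4 drives.
Total size 23 GB; any packing needs at least ⌈23/8⌉ = 3 drives.
An optimal packing achieves that bound: [5,3] [4,4] [4,2,1] → 3 drives.
Excess: 4 − 3 = 1.

1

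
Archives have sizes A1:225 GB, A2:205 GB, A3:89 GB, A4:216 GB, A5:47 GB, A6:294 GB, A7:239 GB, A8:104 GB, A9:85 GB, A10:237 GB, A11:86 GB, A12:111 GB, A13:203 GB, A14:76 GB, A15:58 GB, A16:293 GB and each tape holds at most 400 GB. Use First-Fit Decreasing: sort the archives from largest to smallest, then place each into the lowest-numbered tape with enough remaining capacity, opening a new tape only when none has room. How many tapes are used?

Sorted descending: 294, 293, 239, 237, 225, 216, 205, 203, 111, 104, 89, 86, 85, 76, 58, 47.
294 GB → tape 1 (remaining 106 GB)
293 GB → tape 2 (remaining 107 GB)
239 GB → tape 3 (remaining 161 GB)
237 GB → tape 4 (remaining 163 GB)
225 GB → tape 5 (remaining 175 GB)
216 GB → tape 6 (remaining 184 GB)
205 GB → tape 7 (remaining 195 GB)
203 GB → tape 8 (remaining 197 GB)
111 GB → tape 3 (remaining 50 GB)
104 GB → tape 1 (remaining 2 GB)
89 GB → tape 2 (remaining 18 GB)
86 GB → tape 4 (remaining 77 GB)
85 GB → tape 5 (remaining 90 GB)
76 GB → tape 4 (remaining 1 GB)
58 GB → tape 5 (remaining 32 GB)
47 GB → tape 3 (remaining 3 GB)
Final tapes: [294,104] [293,89] [239,111,47] [237,86,76] [225,85,58] [216] [205] [203].

8 tapes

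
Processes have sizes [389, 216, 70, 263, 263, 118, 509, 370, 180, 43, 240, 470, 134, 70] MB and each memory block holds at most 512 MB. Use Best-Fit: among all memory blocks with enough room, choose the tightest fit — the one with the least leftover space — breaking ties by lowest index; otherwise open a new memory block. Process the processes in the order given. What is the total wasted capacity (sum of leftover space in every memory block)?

249

memory block 1: place 389 MB, 123 MB left
memory block 2: place 216 MB, 296 MB left
memory block 1: place 70 MB, 53 MB left
memory block 2: place 263 MB, 33 MB left
memory block 3: place 263 MB, 249 MB left
memory block 3: place 118 MB, 131 MB left
memory block 4: place 509 MB, 3 MB left
memory block 5: place 370 MB, 142 MB left
memory block 6: place 180 MB, 332 MB left
memory block 1: place 43 MB, 10 MB left
memory block 6: place 240 MB, 92 MB left
memory block 7: place 470 MB, 42 MB left
memory block 5: place 134 MB, 8 MB left
memory block 6: place 70 MB, 22 MB left
7 memory blocks × 512 MB = 3584 MB; used 3335 MB; unused 249 MB.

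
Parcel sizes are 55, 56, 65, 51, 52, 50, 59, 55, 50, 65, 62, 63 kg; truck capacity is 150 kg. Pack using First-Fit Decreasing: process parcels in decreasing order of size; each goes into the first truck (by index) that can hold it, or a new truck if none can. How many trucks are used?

Sorted descending: 65, 65, 63, 62, 59, 56, 55, 55, 52, 51, 50, 50.
65 kg → truck 1 (remaining 85 kg)
65 kg → truck 1 (remaining 20 kg)
63 kg → truck 2 (remaining 87 kg)
62 kg → truck 2 (remaining 25 kg)
59 kg → truck 3 (remaining 91 kg)
56 kg → truck 3 (remaining 35 kg)
55 kg → truck 4 (remaining 95 kg)
55 kg → truck 4 (remaining 40 kg)
52 kg → truck 5 (remaining 98 kg)
51 kg → truck 5 (remaining 47 kg)
50 kg → truck 6 (remaining 100 kg)
50 kg → truck 6 (remaining 50 kg)

6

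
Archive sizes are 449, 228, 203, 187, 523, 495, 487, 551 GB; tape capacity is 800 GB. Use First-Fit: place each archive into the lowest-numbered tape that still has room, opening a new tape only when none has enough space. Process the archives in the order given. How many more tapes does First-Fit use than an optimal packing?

1

First-Fit: [449,228] [203,187] [523] [495] [487] [551] → 6 tapes.
5 archives exceed 400 GB (half the capacity), and no two of those can share a tape, so at least 5 tapes are needed.
An optimal packing achieves that bound: [551,228] [523,203] [495,187] [487] [449] → 5 tapes.
Excess: 6 − 5 = 1.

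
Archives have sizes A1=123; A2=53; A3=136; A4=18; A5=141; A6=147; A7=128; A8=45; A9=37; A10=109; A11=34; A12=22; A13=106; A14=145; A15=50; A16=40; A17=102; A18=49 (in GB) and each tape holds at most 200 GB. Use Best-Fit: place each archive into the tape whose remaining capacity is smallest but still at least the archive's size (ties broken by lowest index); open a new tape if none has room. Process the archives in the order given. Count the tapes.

9

A1 (123 GB) → tape 1 (remaining 77 GB)
A2 (53 GB) → tape 1 (remaining 24 GB)
A3 (136 GB) → tape 2 (remaining 64 GB)
A4 (18 GB) → tape 1 (remaining 6 GB)
A5 (141 GB) → tape 3 (remaining 59 GB)
A6 (147 GB) → tape 4 (remaining 53 GB)
A7 (128 GB) → tape 5 (remaining 72 GB)
A8 (45 GB) → tape 4 (remaining 8 GB)
A9 (37 GB) → tape 3 (remaining 22 GB)
A10 (109 GB) → tape 6 (remaining 91 GB)
A11 (34 GB) → tape 2 (remaining 30 GB)
A12 (22 GB) → tape 3 (remaining 0 GB)
A13 (106 GB) → tape 7 (remaining 94 GB)
A14 (145 GB) → tape 8 (remaining 55 GB)
A15 (50 GB) → tape 8 (remaining 5 GB)
A16 (40 GB) → tape 5 (remaining 32 GB)
A17 (102 GB) → tape 9 (remaining 98 GB)
A18 (49 GB) → tape 6 (remaining 42 GB)
Final tapes: [123,53,18] [136,34] [141,37,22] [147,45] [128,40] [109,49] [106] [145,50] [102].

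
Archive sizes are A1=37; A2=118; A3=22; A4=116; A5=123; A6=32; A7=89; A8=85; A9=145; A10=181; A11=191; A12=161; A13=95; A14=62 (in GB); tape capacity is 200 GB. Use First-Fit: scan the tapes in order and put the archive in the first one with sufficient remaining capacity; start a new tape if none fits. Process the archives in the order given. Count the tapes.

A1 (37 GB) → tape 1 (remaining 163 GB)
A2 (118 GB) → tape 1 (remaining 45 GB)
A3 (22 GB) → tape 1 (remaining 23 GB)
A4 (116 GB) → tape 2 (remaining 84 GB)
A5 (123 GB) → tape 3 (remaining 77 GB)
A6 (32 GB) → tape 2 (remaining 52 GB)
A7 (89 GB) → tape 4 (remaining 111 GB)
A8 (85 GB) → tape 4 (remaining 26 GB)
A9 (145 GB) → tape 5 (remaining 55 GB)
A10 (181 GB) → tape 6 (remaining 19 GB)
A11 (191 GB) → tape 7 (remaining 9 GB)
A12 (161 GB) → tape 8 (remaining 39 GB)
A13 (95 GB) → tape 9 (remaining 105 GB)
A14 (62 GB) → tape 3 (remaining 15 GB)
Final tapes: [37,118,22] [116,32] [123,62] [89,85] [145] [181] [191] [161] [95].

9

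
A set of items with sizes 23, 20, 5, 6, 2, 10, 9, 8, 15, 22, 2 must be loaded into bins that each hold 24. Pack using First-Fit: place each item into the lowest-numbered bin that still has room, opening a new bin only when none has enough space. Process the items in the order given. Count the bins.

23 → bin 1 (remaining 1)
20 → bin 2 (remaining 4)
5 → bin 3 (remaining 19)
6 → bin 3 (remaining 13)
2 → bin 2 (remaining 2)
10 → bin 3 (remaining 3)
9 → bin 4 (remaining 15)
8 → bin 4 (remaining 7)
15 → bin 5 (remaining 9)
22 → bin 6 (remaining 2)
2 → bin 2 (remaining 0)
Final bins: [23] [20,2,2] [5,6,10] [9,8] [15] [22].

6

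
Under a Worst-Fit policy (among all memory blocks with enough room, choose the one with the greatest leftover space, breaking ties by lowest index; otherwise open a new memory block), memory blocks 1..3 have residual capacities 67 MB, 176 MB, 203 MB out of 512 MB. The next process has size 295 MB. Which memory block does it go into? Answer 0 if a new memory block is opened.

No memory block has ≥ 295 MB free, so a new memory block is opened.

0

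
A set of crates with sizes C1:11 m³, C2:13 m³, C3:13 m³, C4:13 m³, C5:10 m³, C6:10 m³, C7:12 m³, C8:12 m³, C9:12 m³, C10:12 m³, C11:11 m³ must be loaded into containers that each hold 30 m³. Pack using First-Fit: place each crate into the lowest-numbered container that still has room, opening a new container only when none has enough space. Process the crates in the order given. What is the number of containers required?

C1 (11 m³) → container 1 (remaining 19 m³)
C2 (13 m³) → container 1 (remaining 6 m³)
C3 (13 m³) → container 2 (remaining 17 m³)
C4 (13 m³) → container 2 (remaining 4 m³)
C5 (10 m³) → container 3 (remaining 20 m³)
C6 (10 m³) → container 3 (remaining 10 m³)
C7 (12 m³) → container 4 (remaining 18 m³)
C8 (12 m³) → container 4 (remaining 6 m³)
C9 (12 m³) → container 5 (remaining 18 m³)
C10 (12 m³) → container 5 (remaining 6 m³)
C11 (11 m³) → container 6 (remaining 19 m³)
Final containers: [11,13] [13,13] [10,10] [12,12] [12,12] [11].

6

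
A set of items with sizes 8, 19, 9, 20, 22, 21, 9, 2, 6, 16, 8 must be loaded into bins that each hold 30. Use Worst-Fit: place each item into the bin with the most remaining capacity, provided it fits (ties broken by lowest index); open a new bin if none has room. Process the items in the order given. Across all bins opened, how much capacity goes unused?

10

Put 8 in bin 1; 22 remain.
Put 19 in bin 1; 3 remain.
Put 9 in bin 2; 21 remain.
Put 20 in bin 2; 1 remain.
Put 22 in bin 3; 8 remain.
Put 21 in bin 4; 9 remain.
Put 9 in bin 4; 0 remain.
Put 2 in bin 3; 6 remain.
Put 6 in bin 3; 0 remain.
Put 16 in bin 5; 14 remain.
Put 8 in bin 5; 6 remain.
5 bins × 30 = 150; used 140; unused 10.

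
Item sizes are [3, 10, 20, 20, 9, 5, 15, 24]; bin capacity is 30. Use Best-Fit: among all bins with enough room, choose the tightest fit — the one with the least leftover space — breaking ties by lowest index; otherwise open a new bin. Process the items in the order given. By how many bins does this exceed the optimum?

Best-Fit: [3,10,15] [20,9] [20,5] [24] → 4 bins.
Total size 106; any packing needs at least ⌈106/30⌉ = 4 bins.
So 4 is already optimal.

0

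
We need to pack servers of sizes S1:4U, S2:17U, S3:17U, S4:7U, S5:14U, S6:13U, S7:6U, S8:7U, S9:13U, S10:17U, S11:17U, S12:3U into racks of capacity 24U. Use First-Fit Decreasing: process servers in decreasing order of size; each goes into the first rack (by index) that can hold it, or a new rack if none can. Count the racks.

Sorted descending: 17, 17, 17, 17, 14, 13, 13, 7, 7, 6, 4, 3.
rack 1: place 17U, 7U left
rack 2: place 17U, 7U left
rack 3: place 17U, 7U left
rack 4: place 17U, 7U left
rack 5: place 14U, 10U left
rack 6: place 13U, 11U left
rack 7: place 13U, 11U left
rack 1: place 7U, 0U left
rack 2: place 7U, 0U left
rack 3: place 6U, 1U left
rack 4: place 4U, 3U left
rack 4: place 3U, 0U left
Final racks: [17,7] [17,7] [17,6] [17,4,3] [14] [13] [13].

7 racks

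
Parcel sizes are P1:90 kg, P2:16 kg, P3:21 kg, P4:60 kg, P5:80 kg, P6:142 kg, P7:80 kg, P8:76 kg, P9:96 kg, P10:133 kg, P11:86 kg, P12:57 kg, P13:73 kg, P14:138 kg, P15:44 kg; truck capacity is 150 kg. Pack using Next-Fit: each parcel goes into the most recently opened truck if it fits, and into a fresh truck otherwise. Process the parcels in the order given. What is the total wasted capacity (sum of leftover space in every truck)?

458

P1 (90 kg) → truck 1 (remaining 60 kg)
P2 (16 kg) → truck 1 (remaining 44 kg)
P3 (21 kg) → truck 1 (remaining 23 kg)
P4 (60 kg) → truck 2 (remaining 90 kg)
P5 (80 kg) → truck 2 (remaining 10 kg)
P6 (142 kg) → truck 3 (remaining 8 kg)
P7 (80 kg) → truck 4 (remaining 70 kg)
P8 (76 kg) → truck 5 (remaining 74 kg)
P9 (96 kg) → truck 6 (remaining 54 kg)
P10 (133 kg) → truck 7 (remaining 17 kg)
P11 (86 kg) → truck 8 (remaining 64 kg)
P12 (57 kg) → truck 8 (remaining 7 kg)
P13 (73 kg) → truck 9 (remaining 77 kg)
P14 (138 kg) → truck 10 (remaining 12 kg)
P15 (44 kg) → truck 11 (remaining 106 kg)
11 trucks × 150 kg = 1650 kg; used 1192 kg; unused 458 kg.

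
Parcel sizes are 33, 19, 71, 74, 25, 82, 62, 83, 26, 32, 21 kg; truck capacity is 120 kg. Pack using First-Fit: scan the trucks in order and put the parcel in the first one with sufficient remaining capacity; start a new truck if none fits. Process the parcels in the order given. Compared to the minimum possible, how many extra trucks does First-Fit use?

First-Fit: [33,19,25,26] [71,32] [74,21] [82] [62] [83] → 6 trucks.
Total size 528 kg; any packing needs at least ⌈528/120⌉ = 5 trucks.
An optimal packing achieves that bound: [83,33] [82,32] [74,26,19] [71,25,21] [62] → 5 trucks.
Excess: 6 − 5 = 1.

1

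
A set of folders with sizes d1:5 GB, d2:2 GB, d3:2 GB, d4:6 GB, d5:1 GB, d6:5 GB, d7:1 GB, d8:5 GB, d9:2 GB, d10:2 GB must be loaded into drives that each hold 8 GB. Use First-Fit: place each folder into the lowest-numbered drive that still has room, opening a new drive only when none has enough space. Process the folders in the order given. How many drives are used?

drive 1: place d1 (5 GB), 3 GB left
drive 1: place d2 (2 GB), 1 GB left
drive 2: place d3 (2 GB), 6 GB left
drive 2: place d4 (6 GB), 0 GB left
drive 1: place d5 (1 GB), 0 GB left
drive 3: place d6 (5 GB), 3 GB left
drive 3: place d7 (1 GB), 2 GB left
drive 4: place d8 (5 GB), 3 GB left
drive 3: place d9 (2 GB), 0 GB left
drive 4: place d10 (2 GB), 1 GB left

4 drives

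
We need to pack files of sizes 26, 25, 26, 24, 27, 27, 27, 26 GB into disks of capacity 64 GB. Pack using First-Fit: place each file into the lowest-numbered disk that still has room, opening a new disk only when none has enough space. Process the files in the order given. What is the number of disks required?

disk 1: place 26 GB, 38 GB left
disk 1: place 25 GB, 13 GB left
disk 2: place 26 GB, 38 GB left
disk 2: place 24 GB, 14 GB left
disk 3: place 27 GB, 37 GB left
disk 3: place 27 GB, 10 GB left
disk 4: place 27 GB, 37 GB left
disk 4: place 26 GB, 11 GB left

4 disks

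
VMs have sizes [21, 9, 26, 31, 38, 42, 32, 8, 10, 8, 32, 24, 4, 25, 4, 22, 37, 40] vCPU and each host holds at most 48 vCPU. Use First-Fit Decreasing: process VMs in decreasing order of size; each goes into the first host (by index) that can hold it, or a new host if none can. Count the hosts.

10

Sorted descending: 42, 40, 38, 37, 32, 32, 31, 26, 25, 24, 22, 21, 10, 9, 8, 8, 4, 4.
Put 42 vCPU in host 1; 6 vCPU remain.
Put 40 vCPU in host 2; 8 vCPU remain.
Put 38 vCPU in host 3; 10 vCPU remain.
Put 37 vCPU in host 4; 11 vCPU remain.
Put 32 vCPU in host 5; 16 vCPU remain.
Put 32 vCPU in host 6; 16 vCPU remain.
Put 31 vCPU in host 7; 17 vCPU remain.
Put 26 vCPU in host 8; 22 vCPU remain.
Put 25 vCPU in host 9; 23 vCPU remain.
Put 24 vCPU in host 10; 24 vCPU remain.
Put 22 vCPU in host 8; 0 vCPU remain.
Put 21 vCPU in host 9; 2 vCPU remain.
Put 10 vCPU in host 3; 0 vCPU remain.
Put 9 vCPU in host 4; 2 vCPU remain.
Put 8 vCPU in host 2; 0 vCPU remain.
Put 8 vCPU in host 5; 8 vCPU remain.
Put 4 vCPU in host 1; 2 vCPU remain.
Put 4 vCPU in host 5; 4 vCPU remain.
Final hosts: [42,4] [40,8] [38,10] [37,9] [32,8,4] [32] [31] [26,22] [25,21] [24].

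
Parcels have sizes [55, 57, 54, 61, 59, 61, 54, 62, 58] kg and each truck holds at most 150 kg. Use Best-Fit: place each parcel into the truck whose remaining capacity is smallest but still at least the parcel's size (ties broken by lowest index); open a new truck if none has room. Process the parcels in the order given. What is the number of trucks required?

truck 1: place 55 kg, 95 kg left
truck 1: place 57 kg, 38 kg left
truck 2: place 54 kg, 96 kg left
truck 2: place 61 kg, 35 kg left
truck 3: place 59 kg, 91 kg left
truck 3: place 61 kg, 30 kg left
truck 4: place 54 kg, 96 kg left
truck 4: place 62 kg, 34 kg left
truck 5: place 58 kg, 92 kg left
Final trucks: [55,57] [54,61] [59,61] [54,62] [58].

5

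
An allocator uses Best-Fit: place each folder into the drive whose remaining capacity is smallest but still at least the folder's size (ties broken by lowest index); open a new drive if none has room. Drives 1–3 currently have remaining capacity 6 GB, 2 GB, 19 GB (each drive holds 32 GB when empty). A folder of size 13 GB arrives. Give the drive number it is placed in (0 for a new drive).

Drives with room: drive 3 (19 GB).
Tightest fit is drive 3 with 19 GB free.

3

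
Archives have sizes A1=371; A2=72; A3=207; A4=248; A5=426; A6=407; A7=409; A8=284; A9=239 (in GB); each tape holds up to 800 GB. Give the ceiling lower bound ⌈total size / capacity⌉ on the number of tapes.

Total size = 371 + 72 + 207 + 248 + 426 + 407 + 409 + 284 + 239 = 2663 GB.
⌈2663 / 800⌉ = 4.

4 tapes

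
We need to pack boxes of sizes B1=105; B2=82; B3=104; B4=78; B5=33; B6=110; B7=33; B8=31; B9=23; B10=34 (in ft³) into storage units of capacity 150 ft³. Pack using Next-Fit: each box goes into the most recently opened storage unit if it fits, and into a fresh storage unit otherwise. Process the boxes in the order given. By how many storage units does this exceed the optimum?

1

Next-Fit: [105] [82] [104] [78,33] [110,33] [31,23,34] → 6 storage units.
Total size 633 ft³; any packing needs at least ⌈633/150⌉ = 5 storage units.
An optimal packing achieves that bound: [110,34] [105,33] [104,33] [82,31,23] [78] → 5 storage units.
Excess: 6 − 5 = 1.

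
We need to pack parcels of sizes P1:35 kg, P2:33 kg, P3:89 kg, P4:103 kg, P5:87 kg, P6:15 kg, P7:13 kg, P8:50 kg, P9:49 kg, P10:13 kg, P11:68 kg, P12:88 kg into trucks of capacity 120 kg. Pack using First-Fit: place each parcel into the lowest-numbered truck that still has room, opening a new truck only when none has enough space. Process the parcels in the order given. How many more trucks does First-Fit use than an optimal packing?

1

First-Fit: [35,33,15,13,13] [89] [103] [87] [50,49] [68] [88] → 7 trucks.
Total size 643 kg; any packing needs at least ⌈643/120⌉ = 6 trucks.
An optimal packing achieves that bound: [103,15] [89,13,13] [88] [87,33] [68,50] [49,35] → 6 trucks.
Excess: 7 − 6 = 1.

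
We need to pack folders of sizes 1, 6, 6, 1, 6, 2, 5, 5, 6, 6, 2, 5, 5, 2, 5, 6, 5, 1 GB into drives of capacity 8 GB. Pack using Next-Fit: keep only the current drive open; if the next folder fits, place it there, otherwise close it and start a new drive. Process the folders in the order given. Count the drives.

12 drives

Put 1 GB in drive 1; 7 GB remain.
Put 6 GB in drive 1; 1 GB remain.
Put 6 GB in drive 2; 2 GB remain.
Put 1 GB in drive 2; 1 GB remain.
Put 6 GB in drive 3; 2 GB remain.
Put 2 GB in drive 3; 0 GB remain.
Put 5 GB in drive 4; 3 GB remain.
Put 5 GB in drive 5; 3 GB remain.
Put 6 GB in drive 6; 2 GB remain.
Put 6 GB in drive 7; 2 GB remain.
Put 2 GB in drive 7; 0 GB remain.
Put 5 GB in drive 8; 3 GB remain.
Put 5 GB in drive 9; 3 GB remain.
Put 2 GB in drive 9; 1 GB remain.
Put 5 GB in drive 10; 3 GB remain.
Put 6 GB in drive 11; 2 GB remain.
Put 5 GB in drive 12; 3 GB remain.
Put 1 GB in drive 12; 2 GB remain.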